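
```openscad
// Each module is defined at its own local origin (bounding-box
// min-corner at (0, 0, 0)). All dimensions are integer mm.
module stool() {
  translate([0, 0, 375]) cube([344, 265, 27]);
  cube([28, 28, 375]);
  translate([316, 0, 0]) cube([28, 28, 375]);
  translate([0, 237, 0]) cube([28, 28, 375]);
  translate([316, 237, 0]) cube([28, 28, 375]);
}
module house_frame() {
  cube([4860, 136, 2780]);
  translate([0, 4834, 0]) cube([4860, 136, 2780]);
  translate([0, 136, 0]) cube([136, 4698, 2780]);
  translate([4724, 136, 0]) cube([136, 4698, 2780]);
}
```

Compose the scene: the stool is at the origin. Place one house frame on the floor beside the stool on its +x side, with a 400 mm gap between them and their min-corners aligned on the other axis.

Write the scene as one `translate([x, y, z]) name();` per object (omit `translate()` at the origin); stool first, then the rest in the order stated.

stool();
translate([744, 0, 0]) house_frame();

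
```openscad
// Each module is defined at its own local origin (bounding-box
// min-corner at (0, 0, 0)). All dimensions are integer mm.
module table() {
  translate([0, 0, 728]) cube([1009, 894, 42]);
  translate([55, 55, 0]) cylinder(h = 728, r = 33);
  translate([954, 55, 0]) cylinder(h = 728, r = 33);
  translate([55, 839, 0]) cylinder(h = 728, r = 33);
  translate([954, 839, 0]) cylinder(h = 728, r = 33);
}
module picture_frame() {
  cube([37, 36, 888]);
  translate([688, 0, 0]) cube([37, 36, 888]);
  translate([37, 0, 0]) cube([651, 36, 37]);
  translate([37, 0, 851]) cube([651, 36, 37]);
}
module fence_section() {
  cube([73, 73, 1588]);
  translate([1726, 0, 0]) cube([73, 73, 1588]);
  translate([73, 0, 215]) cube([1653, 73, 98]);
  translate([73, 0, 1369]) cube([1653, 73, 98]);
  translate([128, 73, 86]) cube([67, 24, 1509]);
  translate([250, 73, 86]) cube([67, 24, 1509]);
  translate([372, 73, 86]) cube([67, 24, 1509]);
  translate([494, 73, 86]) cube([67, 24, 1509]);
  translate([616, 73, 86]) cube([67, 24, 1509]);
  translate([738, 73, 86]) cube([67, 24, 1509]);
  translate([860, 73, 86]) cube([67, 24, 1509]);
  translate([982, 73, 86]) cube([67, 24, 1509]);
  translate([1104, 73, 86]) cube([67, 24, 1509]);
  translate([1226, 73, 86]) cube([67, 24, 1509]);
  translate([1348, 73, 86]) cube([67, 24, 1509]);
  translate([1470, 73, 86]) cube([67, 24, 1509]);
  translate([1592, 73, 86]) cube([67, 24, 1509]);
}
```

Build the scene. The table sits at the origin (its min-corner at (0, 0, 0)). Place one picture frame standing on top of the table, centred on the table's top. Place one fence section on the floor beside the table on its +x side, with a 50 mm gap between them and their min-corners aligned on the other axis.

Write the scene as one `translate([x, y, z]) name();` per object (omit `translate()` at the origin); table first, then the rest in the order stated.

table();
translate([142, 429, 770]) picture_frame();
translate([1059, 0, 0]) fence_section();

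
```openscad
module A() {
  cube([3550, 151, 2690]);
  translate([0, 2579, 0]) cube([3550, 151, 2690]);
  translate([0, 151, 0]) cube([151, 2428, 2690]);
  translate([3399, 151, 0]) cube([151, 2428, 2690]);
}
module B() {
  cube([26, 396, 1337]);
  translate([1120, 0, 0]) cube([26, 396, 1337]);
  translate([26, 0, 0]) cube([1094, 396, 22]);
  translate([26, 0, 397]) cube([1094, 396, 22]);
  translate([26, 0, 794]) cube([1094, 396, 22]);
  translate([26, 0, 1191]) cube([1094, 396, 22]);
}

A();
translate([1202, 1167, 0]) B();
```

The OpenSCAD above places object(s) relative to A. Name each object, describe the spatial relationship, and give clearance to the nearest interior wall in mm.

Clearances: x = 1051, y = 1016; minimum 1016 mm.

A is a house frame. B is a bookshelf. The bookshelf sits inside the house frame, centred. The clearance to the nearest interior wall is 1016 mm.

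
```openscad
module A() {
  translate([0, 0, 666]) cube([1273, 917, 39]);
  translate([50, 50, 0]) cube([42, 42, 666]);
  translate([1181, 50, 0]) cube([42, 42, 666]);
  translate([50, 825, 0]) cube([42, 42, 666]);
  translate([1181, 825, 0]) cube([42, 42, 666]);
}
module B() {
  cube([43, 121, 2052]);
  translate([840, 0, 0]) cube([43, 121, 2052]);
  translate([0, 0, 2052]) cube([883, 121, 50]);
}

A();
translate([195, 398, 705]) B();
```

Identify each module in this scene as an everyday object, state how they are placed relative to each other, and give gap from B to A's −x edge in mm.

The door frame's min-x is at 195; the table's min-x is 0; gap = 195 mm.

A is a table. B is a door frame. The door frame is on top of the table, centred. The gap from the door frame to the table's −x edge is 195 mm.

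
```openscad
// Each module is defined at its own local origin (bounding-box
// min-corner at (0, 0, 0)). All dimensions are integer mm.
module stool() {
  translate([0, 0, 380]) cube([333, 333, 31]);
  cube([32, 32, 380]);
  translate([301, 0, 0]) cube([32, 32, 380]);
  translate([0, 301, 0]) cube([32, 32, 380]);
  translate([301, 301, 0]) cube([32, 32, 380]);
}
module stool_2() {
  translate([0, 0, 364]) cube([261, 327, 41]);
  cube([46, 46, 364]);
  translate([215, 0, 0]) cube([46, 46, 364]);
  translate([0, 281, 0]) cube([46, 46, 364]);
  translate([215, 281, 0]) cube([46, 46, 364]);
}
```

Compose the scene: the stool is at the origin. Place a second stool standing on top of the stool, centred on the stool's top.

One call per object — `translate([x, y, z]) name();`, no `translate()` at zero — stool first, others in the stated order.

stool();
translate([36, 3, 411]) stool_2();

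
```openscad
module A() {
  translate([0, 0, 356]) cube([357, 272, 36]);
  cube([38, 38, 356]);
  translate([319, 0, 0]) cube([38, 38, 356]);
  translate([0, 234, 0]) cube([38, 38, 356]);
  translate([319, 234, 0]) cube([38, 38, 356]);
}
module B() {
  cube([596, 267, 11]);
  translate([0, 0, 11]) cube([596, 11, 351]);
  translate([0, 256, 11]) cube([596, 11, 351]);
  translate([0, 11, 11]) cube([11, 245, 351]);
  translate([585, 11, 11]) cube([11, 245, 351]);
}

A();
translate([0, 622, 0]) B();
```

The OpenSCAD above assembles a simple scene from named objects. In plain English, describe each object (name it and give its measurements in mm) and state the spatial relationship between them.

A is a four-legged stool. The seat is a 357×272×36 mm slab whose top surface is at z = 392 mm; four square legs, each 38×38 mm in cross-section, run from the floor (z = 0) to the underside of the seat, each flush with a corner of the seat.

B is an open storage box with external size 596×267×362 mm and wall thickness 11 mm (the base is also 11 mm thick). The base covers the whole footprint; the four walls stand on the base, with the y-facing walls full-width and the x-facing walls fitting between their inner faces.

The open box is on the floor beside the stool on its +y side.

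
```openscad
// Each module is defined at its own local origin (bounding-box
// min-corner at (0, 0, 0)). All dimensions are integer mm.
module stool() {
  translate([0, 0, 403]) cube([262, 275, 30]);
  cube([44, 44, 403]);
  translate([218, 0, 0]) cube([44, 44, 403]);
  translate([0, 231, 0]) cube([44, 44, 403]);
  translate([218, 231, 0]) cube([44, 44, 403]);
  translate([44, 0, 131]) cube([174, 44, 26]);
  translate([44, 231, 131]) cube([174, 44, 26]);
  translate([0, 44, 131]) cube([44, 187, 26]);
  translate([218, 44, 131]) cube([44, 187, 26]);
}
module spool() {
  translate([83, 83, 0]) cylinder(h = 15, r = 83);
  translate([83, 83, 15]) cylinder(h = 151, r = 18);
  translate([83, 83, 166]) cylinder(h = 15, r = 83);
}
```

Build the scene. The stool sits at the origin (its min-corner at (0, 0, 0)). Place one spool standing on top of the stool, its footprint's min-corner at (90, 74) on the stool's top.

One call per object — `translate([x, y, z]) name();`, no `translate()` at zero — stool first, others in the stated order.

stool();
translate([90, 74, 433]) spool();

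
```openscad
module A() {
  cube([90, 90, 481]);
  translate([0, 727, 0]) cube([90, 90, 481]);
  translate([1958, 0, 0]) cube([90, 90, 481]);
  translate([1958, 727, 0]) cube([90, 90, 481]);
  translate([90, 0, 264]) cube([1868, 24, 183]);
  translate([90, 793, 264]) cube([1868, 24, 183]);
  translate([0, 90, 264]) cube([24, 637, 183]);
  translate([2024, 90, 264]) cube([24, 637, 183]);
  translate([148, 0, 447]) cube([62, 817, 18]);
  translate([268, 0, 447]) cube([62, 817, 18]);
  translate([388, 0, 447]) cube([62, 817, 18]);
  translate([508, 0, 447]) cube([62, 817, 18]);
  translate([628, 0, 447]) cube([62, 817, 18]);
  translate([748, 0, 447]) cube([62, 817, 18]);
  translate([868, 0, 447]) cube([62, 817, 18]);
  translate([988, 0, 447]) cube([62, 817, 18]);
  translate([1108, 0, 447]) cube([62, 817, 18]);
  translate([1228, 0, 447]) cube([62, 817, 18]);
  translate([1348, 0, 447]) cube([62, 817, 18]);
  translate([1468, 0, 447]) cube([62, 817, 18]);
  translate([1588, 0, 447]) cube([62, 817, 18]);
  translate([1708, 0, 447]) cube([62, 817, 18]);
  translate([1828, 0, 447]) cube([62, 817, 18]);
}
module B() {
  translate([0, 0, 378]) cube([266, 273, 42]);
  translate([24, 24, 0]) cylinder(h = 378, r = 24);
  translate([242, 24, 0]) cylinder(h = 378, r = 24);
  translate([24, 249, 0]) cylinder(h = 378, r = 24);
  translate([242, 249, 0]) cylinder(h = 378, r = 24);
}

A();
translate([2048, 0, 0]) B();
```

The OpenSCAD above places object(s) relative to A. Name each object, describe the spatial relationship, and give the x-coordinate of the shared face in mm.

A is a bed frame. B is a stool. The stool is against the bed frame's +x side, with their −y faces flush. The x-coordinate of the shared face is 2048 mm.

The bed frame's +x face and the stool's −x face are both at x = 2048 mm.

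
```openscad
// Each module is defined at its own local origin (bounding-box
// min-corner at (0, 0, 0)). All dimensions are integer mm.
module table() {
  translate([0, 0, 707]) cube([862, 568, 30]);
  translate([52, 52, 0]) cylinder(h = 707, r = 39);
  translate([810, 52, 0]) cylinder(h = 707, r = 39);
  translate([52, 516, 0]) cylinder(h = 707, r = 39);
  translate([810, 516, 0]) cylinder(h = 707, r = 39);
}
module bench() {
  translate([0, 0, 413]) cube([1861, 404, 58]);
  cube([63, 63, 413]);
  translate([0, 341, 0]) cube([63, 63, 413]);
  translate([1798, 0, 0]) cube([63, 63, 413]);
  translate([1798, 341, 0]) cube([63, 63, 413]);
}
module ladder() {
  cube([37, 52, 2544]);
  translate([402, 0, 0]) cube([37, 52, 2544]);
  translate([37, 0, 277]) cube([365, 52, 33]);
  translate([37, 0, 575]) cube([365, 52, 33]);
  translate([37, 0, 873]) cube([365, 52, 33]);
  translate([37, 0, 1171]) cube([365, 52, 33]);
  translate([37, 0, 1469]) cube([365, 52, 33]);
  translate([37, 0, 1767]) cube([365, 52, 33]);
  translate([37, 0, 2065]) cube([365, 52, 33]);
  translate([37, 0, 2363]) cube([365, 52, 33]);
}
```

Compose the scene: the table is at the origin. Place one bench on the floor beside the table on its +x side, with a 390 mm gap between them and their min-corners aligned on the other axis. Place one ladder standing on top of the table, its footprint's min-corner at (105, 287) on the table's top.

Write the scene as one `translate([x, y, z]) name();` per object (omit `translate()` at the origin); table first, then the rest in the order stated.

table();
translate([1252, 0, 0]) bench();
translate([105, 287, 737]) ladder();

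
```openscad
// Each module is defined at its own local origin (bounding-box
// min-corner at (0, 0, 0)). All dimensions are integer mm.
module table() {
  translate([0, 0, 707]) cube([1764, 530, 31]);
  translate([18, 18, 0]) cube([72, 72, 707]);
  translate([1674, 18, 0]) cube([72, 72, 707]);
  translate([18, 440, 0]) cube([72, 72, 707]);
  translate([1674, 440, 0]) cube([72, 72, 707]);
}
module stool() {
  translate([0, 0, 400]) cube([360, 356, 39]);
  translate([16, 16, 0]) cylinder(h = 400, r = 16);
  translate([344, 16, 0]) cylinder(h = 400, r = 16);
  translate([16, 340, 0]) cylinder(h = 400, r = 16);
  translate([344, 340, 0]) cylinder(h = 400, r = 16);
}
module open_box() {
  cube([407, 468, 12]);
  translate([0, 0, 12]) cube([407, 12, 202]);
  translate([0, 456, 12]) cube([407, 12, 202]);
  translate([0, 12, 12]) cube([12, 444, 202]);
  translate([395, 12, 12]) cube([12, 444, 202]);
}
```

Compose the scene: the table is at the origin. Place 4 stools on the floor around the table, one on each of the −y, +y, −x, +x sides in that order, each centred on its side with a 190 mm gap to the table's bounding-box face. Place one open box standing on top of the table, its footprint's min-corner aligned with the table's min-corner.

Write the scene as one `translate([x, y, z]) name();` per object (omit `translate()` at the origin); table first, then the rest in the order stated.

table();
translate([702, -546, 0]) stool();
translate([702, 720, 0]) stool();
translate([-550, 87, 0]) stool();
translate([1954, 87, 0]) stool();
translate([0, 0, 738]) open_box();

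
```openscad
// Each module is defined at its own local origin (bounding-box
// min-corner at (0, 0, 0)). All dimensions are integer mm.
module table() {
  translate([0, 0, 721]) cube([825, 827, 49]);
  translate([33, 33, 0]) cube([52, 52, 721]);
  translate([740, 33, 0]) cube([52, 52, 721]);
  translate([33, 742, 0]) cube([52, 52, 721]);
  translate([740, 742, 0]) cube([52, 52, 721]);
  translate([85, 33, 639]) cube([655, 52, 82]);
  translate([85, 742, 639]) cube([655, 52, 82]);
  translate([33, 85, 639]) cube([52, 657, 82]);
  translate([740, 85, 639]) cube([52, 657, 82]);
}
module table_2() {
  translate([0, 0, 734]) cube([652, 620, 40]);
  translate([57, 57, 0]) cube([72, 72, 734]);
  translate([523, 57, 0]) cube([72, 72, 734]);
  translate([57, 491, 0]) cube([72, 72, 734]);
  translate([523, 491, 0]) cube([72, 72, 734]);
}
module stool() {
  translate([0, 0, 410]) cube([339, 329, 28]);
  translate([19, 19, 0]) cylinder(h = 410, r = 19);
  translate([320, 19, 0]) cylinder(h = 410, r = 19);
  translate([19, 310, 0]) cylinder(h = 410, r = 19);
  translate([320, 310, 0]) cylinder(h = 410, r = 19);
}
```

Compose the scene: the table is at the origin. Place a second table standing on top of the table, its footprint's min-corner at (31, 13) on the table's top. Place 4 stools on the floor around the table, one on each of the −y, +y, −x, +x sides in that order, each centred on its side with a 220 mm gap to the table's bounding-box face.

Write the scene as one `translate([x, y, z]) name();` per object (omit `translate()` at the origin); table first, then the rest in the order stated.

table();
translate([31, 13, 770]) table_2();
translate([243, -549, 0]) stool();
translate([243, 1047, 0]) stool();
translate([-559, 249, 0]) stool();
translate([1045, 249, 0]) stool();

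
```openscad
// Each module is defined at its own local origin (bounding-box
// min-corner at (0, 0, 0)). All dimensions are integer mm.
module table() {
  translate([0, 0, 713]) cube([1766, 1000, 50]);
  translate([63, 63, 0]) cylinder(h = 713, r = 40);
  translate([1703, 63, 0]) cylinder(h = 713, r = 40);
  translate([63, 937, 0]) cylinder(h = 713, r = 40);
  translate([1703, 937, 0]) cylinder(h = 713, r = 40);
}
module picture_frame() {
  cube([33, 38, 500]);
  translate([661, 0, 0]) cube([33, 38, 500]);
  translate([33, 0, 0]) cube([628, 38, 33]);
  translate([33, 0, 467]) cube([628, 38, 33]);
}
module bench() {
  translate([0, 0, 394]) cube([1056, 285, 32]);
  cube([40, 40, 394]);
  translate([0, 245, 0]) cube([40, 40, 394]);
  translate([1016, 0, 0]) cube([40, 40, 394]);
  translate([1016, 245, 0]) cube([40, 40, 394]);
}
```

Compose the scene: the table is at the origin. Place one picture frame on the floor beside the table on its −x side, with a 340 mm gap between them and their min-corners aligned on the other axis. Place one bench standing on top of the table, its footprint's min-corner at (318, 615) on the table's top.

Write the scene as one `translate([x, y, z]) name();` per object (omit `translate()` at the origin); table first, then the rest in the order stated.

table();
translate([-1034, 0, 0]) picture_frame();
translate([318, 615, 763]) bench();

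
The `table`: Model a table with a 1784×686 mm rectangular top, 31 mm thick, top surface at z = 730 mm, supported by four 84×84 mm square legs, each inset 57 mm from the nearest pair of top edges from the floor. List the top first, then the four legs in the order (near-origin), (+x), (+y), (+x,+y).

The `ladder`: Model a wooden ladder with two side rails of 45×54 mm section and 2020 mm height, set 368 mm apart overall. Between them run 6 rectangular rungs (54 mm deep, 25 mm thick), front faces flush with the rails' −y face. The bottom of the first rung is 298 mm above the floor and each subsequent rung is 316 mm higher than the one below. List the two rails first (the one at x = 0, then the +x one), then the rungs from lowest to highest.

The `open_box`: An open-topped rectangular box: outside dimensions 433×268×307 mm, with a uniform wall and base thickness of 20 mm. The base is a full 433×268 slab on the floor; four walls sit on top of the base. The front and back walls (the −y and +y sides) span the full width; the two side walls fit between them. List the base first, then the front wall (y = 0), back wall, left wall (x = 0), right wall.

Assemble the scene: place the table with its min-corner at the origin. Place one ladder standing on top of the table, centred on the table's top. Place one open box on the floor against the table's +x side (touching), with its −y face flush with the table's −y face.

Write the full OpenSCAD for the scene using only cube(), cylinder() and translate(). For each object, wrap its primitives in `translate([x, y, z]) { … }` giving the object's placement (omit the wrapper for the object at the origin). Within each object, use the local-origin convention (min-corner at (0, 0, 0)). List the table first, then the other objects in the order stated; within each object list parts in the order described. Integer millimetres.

translate([0, 0, 699]) cube([1784, 686, 31]);
translate([57, 57, 0]) cube([84, 84, 699]);
translate([1643, 57, 0]) cube([84, 84, 699]);
translate([57, 545, 0]) cube([84, 84, 699]);
translate([1643, 545, 0]) cube([84, 84, 699]);
translate([708, 316, 730]) {
  cube([45, 54, 2020]);
  translate([323, 0, 0]) cube([45, 54, 2020]);
  translate([45, 0, 298]) cube([278, 54, 25]);
  translate([45, 0, 614]) cube([278, 54, 25]);
  translate([45, 0, 930]) cube([278, 54, 25]);
  translate([45, 0, 1246]) cube([278, 54, 25]);
  translate([45, 0, 1562]) cube([278, 54, 25]);
  translate([45, 0, 1878]) cube([278, 54, 25]);
}
translate([1784, 0, 0]) {
  cube([433, 268, 20]);
  translate([0, 0, 20]) cube([433, 20, 287]);
  translate([0, 248, 20]) cube([433, 20, 287]);
  translate([0, 20, 20]) cube([20, 228, 287]);
  translate([413, 20, 20]) cube([20, 228, 287]);
}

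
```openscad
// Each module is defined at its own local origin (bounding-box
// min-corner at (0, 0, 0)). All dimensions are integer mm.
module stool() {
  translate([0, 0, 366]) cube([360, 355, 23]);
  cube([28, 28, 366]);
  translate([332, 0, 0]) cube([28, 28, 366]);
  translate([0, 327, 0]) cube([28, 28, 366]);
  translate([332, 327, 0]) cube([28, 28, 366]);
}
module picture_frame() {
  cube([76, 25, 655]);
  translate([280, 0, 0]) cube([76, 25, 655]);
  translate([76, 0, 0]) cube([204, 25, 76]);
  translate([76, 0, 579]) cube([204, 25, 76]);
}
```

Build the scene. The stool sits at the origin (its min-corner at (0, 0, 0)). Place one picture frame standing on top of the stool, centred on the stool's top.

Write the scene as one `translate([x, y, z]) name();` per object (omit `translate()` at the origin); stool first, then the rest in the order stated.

stool();
translate([2, 165, 389]) picture_frame();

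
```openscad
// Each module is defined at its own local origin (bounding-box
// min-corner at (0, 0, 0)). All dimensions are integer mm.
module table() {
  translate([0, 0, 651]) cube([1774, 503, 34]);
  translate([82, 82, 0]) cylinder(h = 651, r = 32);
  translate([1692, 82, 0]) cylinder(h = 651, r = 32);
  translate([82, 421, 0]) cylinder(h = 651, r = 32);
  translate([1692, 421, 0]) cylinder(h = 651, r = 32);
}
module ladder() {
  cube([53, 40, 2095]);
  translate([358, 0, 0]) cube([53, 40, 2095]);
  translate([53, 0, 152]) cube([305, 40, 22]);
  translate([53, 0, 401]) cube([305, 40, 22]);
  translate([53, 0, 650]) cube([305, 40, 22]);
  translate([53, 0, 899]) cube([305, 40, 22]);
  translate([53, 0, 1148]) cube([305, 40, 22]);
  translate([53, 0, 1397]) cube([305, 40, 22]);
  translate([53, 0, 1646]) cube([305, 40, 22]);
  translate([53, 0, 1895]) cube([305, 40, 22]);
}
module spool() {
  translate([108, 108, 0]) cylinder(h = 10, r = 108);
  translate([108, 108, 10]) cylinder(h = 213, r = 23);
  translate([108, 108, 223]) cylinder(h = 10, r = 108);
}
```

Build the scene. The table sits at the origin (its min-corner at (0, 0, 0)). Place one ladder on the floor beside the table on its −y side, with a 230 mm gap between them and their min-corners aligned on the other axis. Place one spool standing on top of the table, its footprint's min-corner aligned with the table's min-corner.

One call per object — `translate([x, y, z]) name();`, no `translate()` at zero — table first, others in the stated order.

table();
translate([0, -270, 0]) ladder();
translate([0, 0, 685]) spool();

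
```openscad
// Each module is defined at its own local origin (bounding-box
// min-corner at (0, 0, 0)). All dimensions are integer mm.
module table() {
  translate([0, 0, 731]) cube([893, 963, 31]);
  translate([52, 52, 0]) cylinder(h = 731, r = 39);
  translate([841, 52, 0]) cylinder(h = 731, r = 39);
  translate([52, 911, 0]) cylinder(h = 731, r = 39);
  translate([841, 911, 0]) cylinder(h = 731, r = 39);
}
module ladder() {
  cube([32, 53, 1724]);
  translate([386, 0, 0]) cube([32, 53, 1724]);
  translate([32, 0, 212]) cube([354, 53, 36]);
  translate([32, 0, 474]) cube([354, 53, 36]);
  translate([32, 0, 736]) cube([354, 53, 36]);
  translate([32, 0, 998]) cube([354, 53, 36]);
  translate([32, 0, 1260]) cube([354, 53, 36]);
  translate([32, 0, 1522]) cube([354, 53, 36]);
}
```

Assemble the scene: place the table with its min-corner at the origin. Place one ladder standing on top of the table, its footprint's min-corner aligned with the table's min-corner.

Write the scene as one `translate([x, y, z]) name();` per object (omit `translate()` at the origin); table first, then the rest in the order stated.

table();
translate([0, 0, 762]) ladder();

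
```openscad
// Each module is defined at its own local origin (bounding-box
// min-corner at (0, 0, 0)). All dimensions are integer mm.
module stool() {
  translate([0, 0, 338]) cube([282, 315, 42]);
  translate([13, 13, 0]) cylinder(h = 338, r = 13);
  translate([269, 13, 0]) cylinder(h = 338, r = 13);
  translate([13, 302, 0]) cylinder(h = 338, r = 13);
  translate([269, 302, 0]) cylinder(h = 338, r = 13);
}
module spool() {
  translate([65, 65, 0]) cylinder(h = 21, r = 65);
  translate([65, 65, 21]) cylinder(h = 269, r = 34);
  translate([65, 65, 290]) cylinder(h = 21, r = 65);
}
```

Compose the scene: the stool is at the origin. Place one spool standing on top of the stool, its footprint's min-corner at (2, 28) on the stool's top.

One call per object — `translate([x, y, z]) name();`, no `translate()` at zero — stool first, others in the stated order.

stool();
translate([2, 28, 380]) spool();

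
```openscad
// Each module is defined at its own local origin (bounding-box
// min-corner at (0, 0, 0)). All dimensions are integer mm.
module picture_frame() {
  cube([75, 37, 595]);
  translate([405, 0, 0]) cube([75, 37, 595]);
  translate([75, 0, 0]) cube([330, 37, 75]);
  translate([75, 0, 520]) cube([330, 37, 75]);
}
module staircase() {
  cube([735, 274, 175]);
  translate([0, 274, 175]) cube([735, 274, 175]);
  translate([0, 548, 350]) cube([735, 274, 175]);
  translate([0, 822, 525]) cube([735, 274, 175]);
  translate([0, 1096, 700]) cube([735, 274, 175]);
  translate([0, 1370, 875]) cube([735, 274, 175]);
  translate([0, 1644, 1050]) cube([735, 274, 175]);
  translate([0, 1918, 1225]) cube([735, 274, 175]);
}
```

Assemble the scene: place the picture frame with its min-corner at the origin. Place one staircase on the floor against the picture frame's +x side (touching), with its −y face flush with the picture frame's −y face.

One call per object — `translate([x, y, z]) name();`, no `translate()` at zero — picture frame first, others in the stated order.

picture_frame();
translate([480, 0, 0]) staircase();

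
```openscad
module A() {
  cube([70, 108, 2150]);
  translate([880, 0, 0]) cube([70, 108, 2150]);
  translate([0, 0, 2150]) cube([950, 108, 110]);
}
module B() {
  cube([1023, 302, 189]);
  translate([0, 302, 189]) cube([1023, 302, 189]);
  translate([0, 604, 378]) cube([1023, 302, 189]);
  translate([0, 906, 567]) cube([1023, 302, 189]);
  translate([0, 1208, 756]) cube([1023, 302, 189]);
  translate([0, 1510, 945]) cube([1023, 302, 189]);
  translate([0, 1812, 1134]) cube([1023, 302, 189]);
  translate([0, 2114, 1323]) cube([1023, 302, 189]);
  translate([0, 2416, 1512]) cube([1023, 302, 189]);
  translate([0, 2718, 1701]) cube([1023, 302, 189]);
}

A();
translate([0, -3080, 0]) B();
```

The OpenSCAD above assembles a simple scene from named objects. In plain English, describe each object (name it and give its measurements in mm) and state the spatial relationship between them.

A is a door frame. The clear opening is 810 mm wide and 2150 mm high. Two 70 mm wide jambs, 108 mm deep, stand either side of the opening from the floor to the top of the opening. A 110 mm thick head sits across the top of both jambs, spanning the full outside width of the frame.

B is a run of 10 identical solid stair steps. Each tread is 1023×302 mm and each step block is 189 mm high. Step 1 rests on the floor; step k is offset from step 1 by (k−1)×302 mm in y and (k−1)×189 mm in z.

The staircase is on the floor beside the door frame on its −y side.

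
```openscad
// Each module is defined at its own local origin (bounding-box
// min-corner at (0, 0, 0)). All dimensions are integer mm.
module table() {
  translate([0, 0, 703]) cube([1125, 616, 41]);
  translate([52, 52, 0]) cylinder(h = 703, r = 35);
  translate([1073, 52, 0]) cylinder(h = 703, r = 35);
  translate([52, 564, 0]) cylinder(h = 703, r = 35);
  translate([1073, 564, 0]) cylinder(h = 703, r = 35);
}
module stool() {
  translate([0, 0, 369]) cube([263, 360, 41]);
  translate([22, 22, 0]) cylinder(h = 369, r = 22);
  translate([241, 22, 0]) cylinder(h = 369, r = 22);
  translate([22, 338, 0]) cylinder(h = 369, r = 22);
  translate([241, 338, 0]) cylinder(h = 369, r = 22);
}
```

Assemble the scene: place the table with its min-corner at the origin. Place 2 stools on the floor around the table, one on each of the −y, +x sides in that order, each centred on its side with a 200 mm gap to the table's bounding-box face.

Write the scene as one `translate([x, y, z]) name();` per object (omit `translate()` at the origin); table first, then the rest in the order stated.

table();
translate([431, -560, 0]) stool();
translate([1325, 128, 0]) stool();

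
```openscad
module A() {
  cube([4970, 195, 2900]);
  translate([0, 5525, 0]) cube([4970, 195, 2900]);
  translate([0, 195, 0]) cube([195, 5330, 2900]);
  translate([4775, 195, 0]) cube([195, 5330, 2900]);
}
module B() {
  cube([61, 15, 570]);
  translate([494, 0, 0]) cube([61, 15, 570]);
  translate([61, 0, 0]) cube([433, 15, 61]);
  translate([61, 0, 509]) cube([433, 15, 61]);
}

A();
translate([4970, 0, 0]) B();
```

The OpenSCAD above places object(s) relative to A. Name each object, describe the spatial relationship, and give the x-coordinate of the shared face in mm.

A is a house frame. B is a picture frame. The picture frame is against the house frame's +x side, with their −y faces flush. The x-coordinate of the shared face is 4970 mm.

The house frame's +x face and the picture frame's −x face are both at x = 4970 mm.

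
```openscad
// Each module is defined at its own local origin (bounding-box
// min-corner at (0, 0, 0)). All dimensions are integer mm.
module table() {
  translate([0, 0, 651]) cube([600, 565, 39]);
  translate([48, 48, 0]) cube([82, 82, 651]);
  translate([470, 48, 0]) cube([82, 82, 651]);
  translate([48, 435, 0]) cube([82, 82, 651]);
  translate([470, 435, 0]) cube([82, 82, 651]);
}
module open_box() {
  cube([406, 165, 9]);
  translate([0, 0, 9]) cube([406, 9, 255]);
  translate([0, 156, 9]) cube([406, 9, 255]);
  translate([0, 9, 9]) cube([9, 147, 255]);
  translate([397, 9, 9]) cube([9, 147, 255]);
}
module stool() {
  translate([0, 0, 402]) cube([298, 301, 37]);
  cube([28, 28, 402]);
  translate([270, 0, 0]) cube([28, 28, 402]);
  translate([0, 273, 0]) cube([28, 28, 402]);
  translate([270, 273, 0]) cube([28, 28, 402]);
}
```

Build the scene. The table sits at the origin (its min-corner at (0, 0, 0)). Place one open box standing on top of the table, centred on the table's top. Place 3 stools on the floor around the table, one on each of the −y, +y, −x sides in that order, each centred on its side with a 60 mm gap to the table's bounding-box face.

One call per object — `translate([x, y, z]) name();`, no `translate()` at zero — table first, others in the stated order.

table();
translate([97, 200, 690]) open_box();
translate([151, -361, 0]) stool();
translate([151, 625, 0]) stool();
translate([-358, 132, 0]) stool();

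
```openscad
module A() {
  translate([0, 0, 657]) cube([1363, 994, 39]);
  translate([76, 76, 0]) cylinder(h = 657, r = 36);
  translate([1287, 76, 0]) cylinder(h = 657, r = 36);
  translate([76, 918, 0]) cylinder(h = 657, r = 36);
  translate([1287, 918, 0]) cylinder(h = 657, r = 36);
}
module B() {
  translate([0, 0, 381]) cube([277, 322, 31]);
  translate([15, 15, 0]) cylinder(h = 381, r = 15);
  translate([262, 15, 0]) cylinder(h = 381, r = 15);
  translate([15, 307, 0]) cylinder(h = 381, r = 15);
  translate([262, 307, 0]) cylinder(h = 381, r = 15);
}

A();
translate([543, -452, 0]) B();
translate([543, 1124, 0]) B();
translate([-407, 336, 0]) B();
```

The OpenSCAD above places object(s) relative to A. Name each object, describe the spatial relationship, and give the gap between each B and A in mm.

Each stool's nearest face is 130 mm from the table's bounding box.

A is a table. B is a stool. Three stools sit around the table at the −y, +y, −x sides. The gap between each stool and the table is 130 mm.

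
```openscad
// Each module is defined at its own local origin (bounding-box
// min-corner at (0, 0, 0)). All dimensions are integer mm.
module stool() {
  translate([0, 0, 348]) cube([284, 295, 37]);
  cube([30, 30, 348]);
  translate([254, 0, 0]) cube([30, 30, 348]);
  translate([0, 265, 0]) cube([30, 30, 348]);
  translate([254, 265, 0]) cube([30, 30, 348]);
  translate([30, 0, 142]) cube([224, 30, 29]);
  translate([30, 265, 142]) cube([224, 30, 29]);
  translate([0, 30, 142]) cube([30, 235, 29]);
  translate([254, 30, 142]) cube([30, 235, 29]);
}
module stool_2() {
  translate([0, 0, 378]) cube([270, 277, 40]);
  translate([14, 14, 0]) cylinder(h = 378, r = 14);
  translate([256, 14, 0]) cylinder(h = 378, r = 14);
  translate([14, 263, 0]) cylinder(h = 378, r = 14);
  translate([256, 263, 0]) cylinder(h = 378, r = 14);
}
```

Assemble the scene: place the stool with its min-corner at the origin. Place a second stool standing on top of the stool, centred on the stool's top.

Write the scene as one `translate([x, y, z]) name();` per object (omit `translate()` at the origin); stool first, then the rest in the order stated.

stool();
translate([7, 9, 385]) stool_2();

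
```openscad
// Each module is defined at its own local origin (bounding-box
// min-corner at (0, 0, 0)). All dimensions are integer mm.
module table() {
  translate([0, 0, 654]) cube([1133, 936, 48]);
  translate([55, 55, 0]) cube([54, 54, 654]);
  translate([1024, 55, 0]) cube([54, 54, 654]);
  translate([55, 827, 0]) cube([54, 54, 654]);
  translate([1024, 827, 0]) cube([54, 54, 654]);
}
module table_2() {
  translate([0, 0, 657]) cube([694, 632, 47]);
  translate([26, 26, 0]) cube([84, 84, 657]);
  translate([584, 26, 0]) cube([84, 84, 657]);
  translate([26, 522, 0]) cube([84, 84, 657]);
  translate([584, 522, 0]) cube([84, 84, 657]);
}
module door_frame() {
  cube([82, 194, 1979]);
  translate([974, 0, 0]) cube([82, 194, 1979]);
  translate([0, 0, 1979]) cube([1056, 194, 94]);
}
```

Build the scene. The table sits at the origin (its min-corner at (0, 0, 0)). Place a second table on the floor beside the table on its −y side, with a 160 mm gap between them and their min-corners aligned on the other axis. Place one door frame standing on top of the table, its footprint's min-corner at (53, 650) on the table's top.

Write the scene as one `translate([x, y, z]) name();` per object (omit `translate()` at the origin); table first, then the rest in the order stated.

table();
translate([0, -792, 0]) table_2();
translate([53, 650, 702]) door_frame();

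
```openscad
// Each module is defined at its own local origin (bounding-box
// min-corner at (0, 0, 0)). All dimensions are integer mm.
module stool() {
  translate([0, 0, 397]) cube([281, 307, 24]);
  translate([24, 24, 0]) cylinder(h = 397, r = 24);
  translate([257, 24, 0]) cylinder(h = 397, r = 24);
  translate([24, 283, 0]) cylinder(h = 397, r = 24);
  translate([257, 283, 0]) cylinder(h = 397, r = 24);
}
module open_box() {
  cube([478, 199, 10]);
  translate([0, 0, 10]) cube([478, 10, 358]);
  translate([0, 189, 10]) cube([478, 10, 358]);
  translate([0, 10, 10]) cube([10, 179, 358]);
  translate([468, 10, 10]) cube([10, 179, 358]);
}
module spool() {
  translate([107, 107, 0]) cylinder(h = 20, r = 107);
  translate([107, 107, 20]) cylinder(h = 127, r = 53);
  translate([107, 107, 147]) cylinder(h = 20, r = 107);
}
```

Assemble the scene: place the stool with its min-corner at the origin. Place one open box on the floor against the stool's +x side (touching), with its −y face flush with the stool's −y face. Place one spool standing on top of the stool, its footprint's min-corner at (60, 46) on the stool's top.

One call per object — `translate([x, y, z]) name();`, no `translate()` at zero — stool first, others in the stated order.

stool();
translate([281, 0, 0]) open_box();
translate([60, 46, 421]) spool();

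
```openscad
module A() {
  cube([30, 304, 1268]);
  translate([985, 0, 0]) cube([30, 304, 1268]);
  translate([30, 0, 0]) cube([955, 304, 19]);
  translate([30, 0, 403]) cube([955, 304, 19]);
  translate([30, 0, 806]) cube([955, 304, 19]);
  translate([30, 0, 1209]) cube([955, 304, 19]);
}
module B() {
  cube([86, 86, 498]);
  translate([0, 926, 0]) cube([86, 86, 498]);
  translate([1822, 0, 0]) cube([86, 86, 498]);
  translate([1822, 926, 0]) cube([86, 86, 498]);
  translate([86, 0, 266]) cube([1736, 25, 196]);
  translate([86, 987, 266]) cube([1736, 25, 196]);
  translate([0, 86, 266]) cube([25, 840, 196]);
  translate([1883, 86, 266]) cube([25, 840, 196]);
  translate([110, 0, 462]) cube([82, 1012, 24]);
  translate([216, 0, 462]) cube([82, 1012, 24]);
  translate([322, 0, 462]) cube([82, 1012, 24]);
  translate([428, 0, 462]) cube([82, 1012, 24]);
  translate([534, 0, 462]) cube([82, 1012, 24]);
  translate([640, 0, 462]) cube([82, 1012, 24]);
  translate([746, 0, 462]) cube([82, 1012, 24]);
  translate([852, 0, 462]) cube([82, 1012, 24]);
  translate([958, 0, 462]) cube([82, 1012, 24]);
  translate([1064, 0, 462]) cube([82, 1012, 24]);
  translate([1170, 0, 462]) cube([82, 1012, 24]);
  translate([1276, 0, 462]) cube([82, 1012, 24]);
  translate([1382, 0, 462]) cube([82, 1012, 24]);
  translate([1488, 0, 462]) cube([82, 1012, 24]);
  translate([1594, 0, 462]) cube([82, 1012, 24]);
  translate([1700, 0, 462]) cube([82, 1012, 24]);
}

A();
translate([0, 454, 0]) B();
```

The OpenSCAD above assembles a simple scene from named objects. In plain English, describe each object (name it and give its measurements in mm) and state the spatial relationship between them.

A is an open bookshelf. Two side panels, each 30 mm thick, 304 mm deep and 1268 mm tall, stand 1015 mm apart (outside-to-outside). Between them sit 4 shelves, each 19 mm thick and 304 mm deep, spanning the full gap between the sides. The bottom shelf rests on the floor (its underside at z = 0) and the clear gap between one shelf's top and the next shelf's underside is 384 mm.

B is a bed frame 1908 mm long (x) by 1012 mm wide (y). Four 86×86 mm corner posts, 498 mm tall, at the corners of the footprint. Four rails of 25 mm thickness and 196 mm height run between adjacent posts with their undersides at z = 266 mm, their outer faces flush with the outside of the frame (the two x-running rails run between the posts' inner faces; the two y-running rails run between the posts' inner faces). 16 slats, each 82 mm wide (x) and 24 mm thick, lie across the top of the two x-running rails, running the full 1012 mm width of the frame in y; the slats are evenly spaced along x between the inner faces of the end posts with equal gaps (rounded down to the nearest mm) at the −x end and between each pair — any rounding remainder accumulates at the +x end.

The bed frame is on the floor beside the bookshelf on its +y side.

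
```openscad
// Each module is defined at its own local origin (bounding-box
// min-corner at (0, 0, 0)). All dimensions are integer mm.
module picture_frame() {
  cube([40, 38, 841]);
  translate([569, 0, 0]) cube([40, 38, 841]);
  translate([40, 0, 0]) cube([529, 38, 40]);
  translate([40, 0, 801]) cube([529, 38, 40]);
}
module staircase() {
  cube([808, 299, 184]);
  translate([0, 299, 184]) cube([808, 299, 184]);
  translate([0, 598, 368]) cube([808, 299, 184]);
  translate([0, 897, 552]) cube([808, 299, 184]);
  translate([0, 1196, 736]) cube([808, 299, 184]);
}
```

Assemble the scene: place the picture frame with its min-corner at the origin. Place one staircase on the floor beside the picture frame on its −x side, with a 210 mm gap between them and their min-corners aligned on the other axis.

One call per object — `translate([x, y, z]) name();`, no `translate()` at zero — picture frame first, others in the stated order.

picture_frame();
translate([-1018, 0, 0]) staircase();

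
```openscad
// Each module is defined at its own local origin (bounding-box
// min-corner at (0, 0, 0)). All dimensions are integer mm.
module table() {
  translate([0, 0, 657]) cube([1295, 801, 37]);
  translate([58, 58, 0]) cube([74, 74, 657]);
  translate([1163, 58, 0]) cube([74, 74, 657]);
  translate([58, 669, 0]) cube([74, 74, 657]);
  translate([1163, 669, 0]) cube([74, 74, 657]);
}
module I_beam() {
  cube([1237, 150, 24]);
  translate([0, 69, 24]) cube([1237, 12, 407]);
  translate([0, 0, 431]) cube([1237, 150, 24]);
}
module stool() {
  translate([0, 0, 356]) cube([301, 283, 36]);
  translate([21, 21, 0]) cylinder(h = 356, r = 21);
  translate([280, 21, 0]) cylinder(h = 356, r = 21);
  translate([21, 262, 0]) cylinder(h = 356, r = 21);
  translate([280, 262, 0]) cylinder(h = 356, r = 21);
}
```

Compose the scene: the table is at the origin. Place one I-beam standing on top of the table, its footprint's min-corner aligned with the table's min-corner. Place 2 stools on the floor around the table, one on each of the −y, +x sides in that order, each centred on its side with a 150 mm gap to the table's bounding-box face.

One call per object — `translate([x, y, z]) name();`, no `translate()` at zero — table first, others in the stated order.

table();
translate([0, 0, 694]) I_beam();
translate([497, -433, 0]) stool();
translate([1445, 259, 0]) stool();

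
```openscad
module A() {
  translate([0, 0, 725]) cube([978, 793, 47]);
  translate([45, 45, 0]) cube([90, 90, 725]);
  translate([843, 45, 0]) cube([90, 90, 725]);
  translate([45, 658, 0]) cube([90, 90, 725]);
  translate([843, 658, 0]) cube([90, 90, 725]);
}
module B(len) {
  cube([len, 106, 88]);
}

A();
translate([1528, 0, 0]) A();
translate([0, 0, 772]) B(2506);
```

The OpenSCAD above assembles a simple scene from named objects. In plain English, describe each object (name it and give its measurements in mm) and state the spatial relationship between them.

A is a rectangular dining table. The top is 978×793×47 mm with its upper surface at z = 772 mm. It stands on four 90×90 mm square legs, each inset 45 mm from the nearest pair of top edges, running from the floor to the underside of the top.

B is a rectangular beam 2506 mm long (x), 106 mm deep (y), 88 mm thick (z).

The beam spans the tops of two tables placed 550 mm apart, resting at z = 772 mm.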